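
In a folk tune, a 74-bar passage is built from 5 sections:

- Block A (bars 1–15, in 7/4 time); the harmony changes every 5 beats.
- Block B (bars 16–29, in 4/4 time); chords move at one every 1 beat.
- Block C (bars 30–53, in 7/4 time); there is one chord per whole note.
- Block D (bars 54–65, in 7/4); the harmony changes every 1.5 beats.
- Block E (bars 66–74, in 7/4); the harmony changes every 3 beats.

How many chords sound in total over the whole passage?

196 chords

A: 15·7 = 105 beats, 105/5 = 21 chords.
B: 14·4 = 56 beats, 56/1 = 56 chords.
C: 24·7 = 168 beats, 168/4 = 42 chords.
D: 12·7 = 84 beats, 84/1.5 = 56 chords.
E: 9·7 = 63 beats, 63/3 = 21 chords.
Total: 21 + 56 + 42 + 56 + 21 = 196.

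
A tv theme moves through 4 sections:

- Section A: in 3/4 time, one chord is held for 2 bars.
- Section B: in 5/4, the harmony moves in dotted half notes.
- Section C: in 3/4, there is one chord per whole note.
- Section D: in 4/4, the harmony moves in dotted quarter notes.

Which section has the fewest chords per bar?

Section A

A: each chord is 6 beats in 3/4, so 0.5 per bar.
B: each chord is 3 beats in 5/4, so 5/3 per bar.
C: each chord is 4 beats in 3/4, so 0.75 per bar.
D: each chord is 1.5 beats in 4/4, so 8/3 per bar.
Slowest is A at 0.5 chords/bar.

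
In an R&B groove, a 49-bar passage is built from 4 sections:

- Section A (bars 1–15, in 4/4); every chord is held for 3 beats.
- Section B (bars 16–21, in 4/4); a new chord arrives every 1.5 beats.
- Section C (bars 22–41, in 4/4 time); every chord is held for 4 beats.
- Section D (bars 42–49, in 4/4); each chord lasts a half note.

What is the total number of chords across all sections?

72 chords

A has 60 beats and chords last 3 each, so 20 chords.
B has 24 beats and chords last 1.5 each, so 16 chords.
C has 80 beats and chords last 4 each, so 20 chords.
D has 32 beats and chords last 2 each, so 16 chords.
Total: 20 + 16 + 20 + 16 = 72.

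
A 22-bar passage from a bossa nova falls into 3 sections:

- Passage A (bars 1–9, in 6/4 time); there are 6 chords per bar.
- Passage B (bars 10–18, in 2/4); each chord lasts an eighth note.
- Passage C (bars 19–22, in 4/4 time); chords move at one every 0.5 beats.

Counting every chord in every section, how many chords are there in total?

A has 54 beats and chords last 1 each, so 54 chords.
B has 18 beats and chords last 0.5 each, so 36 chords.
C has 16 beats and chords last 0.5 each, so 32 chords.
Total: 54 + 36 + 32 = 122.

122 chords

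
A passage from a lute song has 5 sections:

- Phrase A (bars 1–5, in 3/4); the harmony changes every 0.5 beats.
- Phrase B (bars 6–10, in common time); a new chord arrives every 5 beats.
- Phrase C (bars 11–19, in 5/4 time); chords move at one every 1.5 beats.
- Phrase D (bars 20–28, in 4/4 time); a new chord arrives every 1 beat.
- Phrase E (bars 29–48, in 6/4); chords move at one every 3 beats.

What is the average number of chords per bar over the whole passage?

35/12 chords per bar

A: 5 bars of 3 beats is 15 beats; at 0.5 beats each that's 30 chords.
B: 5 bars of 4 beats is 20 beats; at 5 beats each that's 4 chords.
C: 9 bars of 5 beats is 45 beats; at 1.5 beats each that's 30 chords.
D: 9 bars of 4 beats is 36 beats; at 1 beat each that's 36 chords.
E: 20 bars of 6 beats is 120 beats; at 3 beats each that's 40 chords.
Overall: 140 chords over 48 bars → 140/48 = 35/12 chords per bar.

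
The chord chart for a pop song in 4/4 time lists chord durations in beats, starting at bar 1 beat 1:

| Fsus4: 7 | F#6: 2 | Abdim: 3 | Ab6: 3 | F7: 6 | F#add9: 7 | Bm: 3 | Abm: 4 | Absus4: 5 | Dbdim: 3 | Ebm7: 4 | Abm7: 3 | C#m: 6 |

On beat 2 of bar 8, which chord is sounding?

Bm

Beat 2 of bar 8 is beat (8−1)×4 + 2 = 30 overall.
Running totals: Fsus4 ends at 7, F#6 ends at 9, Abdim ends at 12, Ab6 ends at 15, F7 ends at 21, F#add9 ends at 28, Bm ends at 31.
Beat 30 falls within Bm.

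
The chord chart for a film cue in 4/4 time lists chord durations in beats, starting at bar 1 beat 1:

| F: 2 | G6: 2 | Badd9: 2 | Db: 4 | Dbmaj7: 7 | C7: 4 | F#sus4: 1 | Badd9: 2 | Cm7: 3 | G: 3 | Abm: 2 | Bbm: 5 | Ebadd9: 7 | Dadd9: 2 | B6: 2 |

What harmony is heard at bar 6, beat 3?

Beat 3 of bar 6 is beat (6−1)×4 + 3 = 23 overall.
Running totals: F ends at 2, G6 ends at 4, Badd9 ends at 6, Db ends at 10, Dbmaj7 ends at 17, C7 ends at 21, F#sus4 ends at 22, Badd9 ends at 24.
Beat 23 falls within Badd9.

Badd9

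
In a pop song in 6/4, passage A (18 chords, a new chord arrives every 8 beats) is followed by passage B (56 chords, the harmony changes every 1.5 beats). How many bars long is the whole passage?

38 bars

A: 18 × 8 = 144 beats = 24 bars.
B: 56 × 1.5 = 84 beats = 14 bars.
Total: 24 + 14 = 38 bars.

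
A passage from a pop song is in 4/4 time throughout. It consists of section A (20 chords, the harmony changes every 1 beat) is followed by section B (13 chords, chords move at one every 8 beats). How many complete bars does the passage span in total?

A: 20 × 1 = 20 beats = 5 bars.
B: 13 × 8 = 104 beats = 26 bars.
Total: 5 + 26 = 31 bars.

31 bars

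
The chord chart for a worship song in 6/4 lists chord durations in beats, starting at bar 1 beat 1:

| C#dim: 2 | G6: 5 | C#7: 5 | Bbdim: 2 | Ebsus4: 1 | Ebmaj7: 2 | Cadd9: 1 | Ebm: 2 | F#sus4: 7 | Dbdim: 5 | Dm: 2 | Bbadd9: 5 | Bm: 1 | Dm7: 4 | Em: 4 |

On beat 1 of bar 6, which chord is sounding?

Dbdim

Beat 1 of bar 6 is beat (6−1)×6 + 1 = 31 overall.
Running totals: C#dim ends at 2, G6 ends at 7, C#7 ends at 12, Bbdim ends at 14, Ebsus4 ends at 15, Ebmaj7 ends at 17, Cadd9 ends at 18, Ebm ends at 20, F#sus4 ends at 27, Dbdim ends at 32.
Beat 31 falls within Dbdim.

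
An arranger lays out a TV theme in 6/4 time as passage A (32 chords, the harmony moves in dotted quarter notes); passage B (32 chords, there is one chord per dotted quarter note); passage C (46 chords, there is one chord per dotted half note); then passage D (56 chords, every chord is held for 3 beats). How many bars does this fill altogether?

A: 32 × 1.5 = 48 beats = 8 bars.
B: 32 × 1.5 = 48 beats = 8 bars.
C: 46 × 3 = 138 beats = 23 bars.
D: 56 × 3 = 168 beats = 28 bars.
Total: 8 + 8 + 23 + 28 = 67 bars.

67 bars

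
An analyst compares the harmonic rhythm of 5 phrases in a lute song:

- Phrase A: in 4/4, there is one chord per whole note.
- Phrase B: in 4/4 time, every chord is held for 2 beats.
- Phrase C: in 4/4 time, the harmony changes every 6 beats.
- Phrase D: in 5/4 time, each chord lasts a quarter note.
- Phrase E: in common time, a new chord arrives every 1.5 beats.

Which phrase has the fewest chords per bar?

A: each chord is 4 beats in 4/4, so 1 per bar.
B: each chord is 2 beats in 4/4, so 2 per bar.
C: each chord is 6 beats in 4/4, so 2/3 per bar.
D: each chord is 1 beat in 5/4, so 5 per bar.
E: each chord is 1.5 beats in 4/4, so 8/3 per bar.
Slowest is C at 2/3 chords/bar.

Phrase C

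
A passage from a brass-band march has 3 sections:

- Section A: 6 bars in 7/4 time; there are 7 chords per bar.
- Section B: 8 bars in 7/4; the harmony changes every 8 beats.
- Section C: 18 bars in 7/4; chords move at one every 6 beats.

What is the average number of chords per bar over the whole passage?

35/16 chords per bar

A: 6 bars of 7 beats is 42 beats; at 1 beat each that's 42 chords.
B: 8 bars of 7 beats is 56 beats; at 8 beats each that's 7 chords.
C: 18 bars of 7 beats is 126 beats; at 6 beats each that's 21 chords.
Overall: 70 chords over 32 bars → 70/32 = 35/16 chords per bar.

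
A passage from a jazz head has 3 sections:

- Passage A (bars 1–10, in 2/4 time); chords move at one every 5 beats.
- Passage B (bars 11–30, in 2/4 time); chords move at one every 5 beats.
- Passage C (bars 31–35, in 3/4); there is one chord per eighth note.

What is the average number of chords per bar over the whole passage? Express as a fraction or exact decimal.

1.2 chords per bar

A: 10 × 2 = 20 beats ÷ 5 = 4 chords.
B: 20 × 2 = 40 beats ÷ 5 = 8 chords.
C: 5 × 3 = 15 beats ÷ 0.5 = 30 chords.
Overall: 42 chords over 35 bars → 42/35 = 1.2 chords per bar.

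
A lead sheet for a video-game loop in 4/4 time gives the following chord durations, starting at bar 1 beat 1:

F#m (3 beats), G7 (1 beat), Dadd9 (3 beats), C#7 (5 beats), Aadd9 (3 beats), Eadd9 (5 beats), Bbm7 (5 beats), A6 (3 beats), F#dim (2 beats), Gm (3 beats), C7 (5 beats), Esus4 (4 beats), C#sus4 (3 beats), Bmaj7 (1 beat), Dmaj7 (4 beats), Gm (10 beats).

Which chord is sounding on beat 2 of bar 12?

Beat 2 of bar 12 is beat (12−1)×4 + 2 = 46 overall.
Running totals: F#m ends at 3, G7 ends at 4, Dadd9 ends at 7, C#7 ends at 12, Aadd9 ends at 15, Eadd9 ends at 20, Bbm7 ends at 25, A6 ends at 28, F#dim ends at 30, Gm ends at 33, C7 ends at 38, Esus4 ends at 42, C#sus4 ends at 45, Bmaj7 ends at 46.
Beat 46 falls within Bmaj7.

Bmaj7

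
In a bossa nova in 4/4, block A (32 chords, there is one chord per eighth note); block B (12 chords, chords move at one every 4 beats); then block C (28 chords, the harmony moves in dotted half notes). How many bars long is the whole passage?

37 bars

A: 32 × 0.5 = 16 beats = 4 bars.
B: 12 × 4 = 48 beats = 12 bars.
C: 28 × 3 = 84 beats = 21 bars.
Total: 4 + 12 + 21 = 37 bars.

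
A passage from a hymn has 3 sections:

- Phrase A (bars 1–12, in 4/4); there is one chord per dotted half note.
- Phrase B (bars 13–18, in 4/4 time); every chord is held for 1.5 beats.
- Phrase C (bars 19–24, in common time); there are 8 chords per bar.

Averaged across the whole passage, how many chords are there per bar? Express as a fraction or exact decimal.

A: 12 bars of 4 beats is 48 beats; at 3 beats each that's 16 chords.
B: 6 bars of 4 beats is 24 beats; at 1.5 beats each that's 16 chords.
C: 6 bars of 4 beats is 24 beats; at 0.5 beats each that's 48 chords.
Overall: 80 chords over 24 bars → 80/24 = 10/3 chords per bar.

10/3 chords per bar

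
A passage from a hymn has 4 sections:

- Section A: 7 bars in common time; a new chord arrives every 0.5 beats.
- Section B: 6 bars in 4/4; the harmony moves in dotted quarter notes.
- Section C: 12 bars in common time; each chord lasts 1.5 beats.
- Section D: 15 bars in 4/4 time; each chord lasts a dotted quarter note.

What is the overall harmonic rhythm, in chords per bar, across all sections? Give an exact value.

3.6 chords per bar

A: 7 × 4 = 28 beats ÷ 0.5 = 56 chords.
B: 6 × 4 = 24 beats ÷ 1.5 = 16 chords.
C: 12 × 4 = 48 beats ÷ 1.5 = 32 chords.
D: 15 × 4 = 60 beats ÷ 1.5 = 40 chords.
Overall: 144 chords over 40 bars → 144/40 = 3.6 chords per bar.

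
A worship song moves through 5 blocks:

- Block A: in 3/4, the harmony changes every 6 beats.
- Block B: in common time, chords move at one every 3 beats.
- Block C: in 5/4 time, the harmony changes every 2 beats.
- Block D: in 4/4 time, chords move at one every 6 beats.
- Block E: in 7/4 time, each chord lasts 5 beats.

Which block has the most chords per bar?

Block C

A: each chord is 6 beats in 3/4, so 0.5 per bar.
B: each chord is 3 beats in 4/4, so 4/3 per bar.
C: each chord is 2 beats in 5/4, so 2.5 per bar.
D: each chord is 6 beats in 4/4, so 2/3 per bar.
E: each chord is 5 beats in 7/4, so 1.4 per bar.
Fastest is C at 2.5 chords/bar.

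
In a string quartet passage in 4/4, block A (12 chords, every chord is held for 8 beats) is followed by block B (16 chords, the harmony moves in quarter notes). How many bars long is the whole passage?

A: 12 × 8 = 96 beats = 24 bars.
B: 16 × 1 = 16 beats = 4 bars.
Total: 24 + 4 = 28 bars.

28 bars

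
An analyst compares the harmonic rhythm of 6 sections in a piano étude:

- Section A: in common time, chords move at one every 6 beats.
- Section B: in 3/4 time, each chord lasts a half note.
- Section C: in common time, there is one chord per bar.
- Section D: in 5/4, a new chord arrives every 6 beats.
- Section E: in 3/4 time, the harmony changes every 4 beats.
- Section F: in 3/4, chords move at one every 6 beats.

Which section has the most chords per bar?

A: 4/6 = 2/3 chords/bar.
B: 3/2 = 1.5 chords/bar.
C: 4/4 = 1 chord/bar.
D: 5/6 = 5/6 chords/bar.
E: 3/4 = 0.75 chords/bar.
F: 3/6 = 0.5 chords/bar.
Fastest is B at 1.5 chords/bar.

Section B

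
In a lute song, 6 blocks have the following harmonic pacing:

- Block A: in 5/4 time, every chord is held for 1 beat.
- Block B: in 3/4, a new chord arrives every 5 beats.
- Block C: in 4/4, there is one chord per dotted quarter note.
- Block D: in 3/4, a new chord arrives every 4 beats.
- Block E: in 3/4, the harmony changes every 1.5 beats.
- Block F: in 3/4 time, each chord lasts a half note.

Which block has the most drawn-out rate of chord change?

A: 5 beats/bar ÷ 1 beat/chord = 5 chords/bar.
B: 3 beats/bar ÷ 5 beats/chord = 0.6 chords/bar.
C: 4 beats/bar ÷ 1.5 beats/chord = 8/3 chords/bar.
D: 3 beats/bar ÷ 4 beats/chord = 0.75 chords/bar.
E: 3 beats/bar ÷ 1.5 beats/chord = 2 chords/bar.
F: 3 beats/bar ÷ 2 beats/chord = 1.5 chords/bar.
Slowest is B at 0.6 chords/bar.

Block B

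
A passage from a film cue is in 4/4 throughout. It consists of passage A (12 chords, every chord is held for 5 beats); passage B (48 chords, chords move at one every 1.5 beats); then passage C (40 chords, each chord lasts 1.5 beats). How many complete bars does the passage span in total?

A: 12 × 5 = 60 beats = 15 bars.
B: 48 × 1.5 = 72 beats = 18 bars.
C: 40 × 1.5 = 60 beats = 15 bars.
Total: 15 + 18 + 15 = 48 bars.

48 bars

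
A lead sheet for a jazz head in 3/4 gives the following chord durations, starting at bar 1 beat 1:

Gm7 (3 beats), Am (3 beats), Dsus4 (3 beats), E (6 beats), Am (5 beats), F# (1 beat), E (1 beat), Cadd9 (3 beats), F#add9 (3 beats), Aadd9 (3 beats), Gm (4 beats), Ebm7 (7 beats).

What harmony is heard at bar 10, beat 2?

Aadd9

Beat 2 of bar 10 is beat (10−1)×3 + 2 = 29 overall.
Running totals: Gm7 ends at 3, Am ends at 6, Dsus4 ends at 9, E ends at 15, Am ends at 20, F# ends at 21, E ends at 22, Cadd9 ends at 25, F#add9 ends at 28, Aadd9 ends at 31.
Beat 29 falls within Aadd9.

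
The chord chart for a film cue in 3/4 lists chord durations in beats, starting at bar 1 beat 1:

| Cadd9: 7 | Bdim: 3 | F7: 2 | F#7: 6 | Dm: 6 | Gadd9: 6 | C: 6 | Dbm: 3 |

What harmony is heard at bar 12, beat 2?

C

Beat 2 of bar 12 is beat (12−1)×3 + 2 = 35 overall.
Running totals: Cadd9 ends at 7, Bdim ends at 10, F7 ends at 12, F#7 ends at 18, Dm ends at 24, Gadd9 ends at 30, C ends at 36.
Beat 35 falls within C.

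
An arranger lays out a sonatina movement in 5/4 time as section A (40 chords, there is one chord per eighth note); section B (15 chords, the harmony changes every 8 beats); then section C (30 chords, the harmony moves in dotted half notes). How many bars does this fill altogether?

A: 40 × 0.5 = 20 beats = 4 bars.
B: 15 × 8 = 120 beats = 24 bars.
C: 30 × 3 = 90 beats = 18 bars.
Total: 4 + 24 + 18 = 46 bars.

46 bars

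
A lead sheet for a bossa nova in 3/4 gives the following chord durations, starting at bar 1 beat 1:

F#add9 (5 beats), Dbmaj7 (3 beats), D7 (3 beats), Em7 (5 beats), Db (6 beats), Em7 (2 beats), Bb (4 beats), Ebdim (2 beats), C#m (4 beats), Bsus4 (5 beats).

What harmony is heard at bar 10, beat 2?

Ebdim

Beat 2 of bar 10 is beat (10−1)×3 + 2 = 29 overall.
Running totals: F#add9 ends at 5, Dbmaj7 ends at 8, D7 ends at 11, Em7 ends at 16, Db ends at 22, Em7 ends at 24, Bb ends at 28, Ebdim ends at 30.
Beat 29 falls within Ebdim.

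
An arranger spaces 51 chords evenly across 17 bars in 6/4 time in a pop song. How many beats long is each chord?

17 bars × 6 beats/bar = 102 beats total.
102 beats ÷ 51 chords = 2 beats per chord.
(That is a half note.)

2 beats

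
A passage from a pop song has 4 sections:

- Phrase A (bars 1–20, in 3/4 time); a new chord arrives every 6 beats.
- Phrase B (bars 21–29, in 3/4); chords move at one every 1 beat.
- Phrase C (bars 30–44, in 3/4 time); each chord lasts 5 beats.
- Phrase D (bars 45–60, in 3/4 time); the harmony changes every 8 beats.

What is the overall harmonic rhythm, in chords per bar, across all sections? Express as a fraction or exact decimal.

13/15 chords per bar

A: 20 × 3 = 60 beats ÷ 6 = 10 chords.
B: 9 × 3 = 27 beats ÷ 1 = 27 chords.
C: 15 × 3 = 45 beats ÷ 5 = 9 chords.
D: 16 × 3 = 48 beats ÷ 8 = 6 chords.
Overall: 52 chords over 60 bars → 52/60 = 13/15 chords per bar.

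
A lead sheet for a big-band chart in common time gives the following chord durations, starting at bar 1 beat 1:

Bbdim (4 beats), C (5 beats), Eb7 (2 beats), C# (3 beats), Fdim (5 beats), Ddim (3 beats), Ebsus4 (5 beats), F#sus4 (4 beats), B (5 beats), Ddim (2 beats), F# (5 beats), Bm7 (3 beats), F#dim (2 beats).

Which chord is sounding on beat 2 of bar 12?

Bm7

Beat 2 of bar 12 is beat (12−1)×4 + 2 = 46 overall.
Running totals: Bbdim ends at 4, C ends at 9, Eb7 ends at 11, C# ends at 14, Fdim ends at 19, Ddim ends at 22, Ebsus4 ends at 27, F#sus4 ends at 31, B ends at 36, Ddim ends at 38, F# ends at 43, Bm7 ends at 46.
Beat 46 falls within Bm7.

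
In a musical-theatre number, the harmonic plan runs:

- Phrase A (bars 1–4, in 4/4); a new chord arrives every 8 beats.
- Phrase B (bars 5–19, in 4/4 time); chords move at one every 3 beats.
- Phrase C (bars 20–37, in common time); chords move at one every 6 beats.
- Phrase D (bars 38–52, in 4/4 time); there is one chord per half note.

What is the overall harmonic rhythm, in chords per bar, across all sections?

A: 4 × 4 = 16 beats ÷ 8 = 2 chords.
B: 15 × 4 = 60 beats ÷ 3 = 20 chords.
C: 18 × 4 = 72 beats ÷ 6 = 12 chords.
D: 15 × 4 = 60 beats ÷ 2 = 30 chords.
Overall: 64 chords over 52 bars → 64/52 = 16/13 chords per bar.

16/13 chords per bar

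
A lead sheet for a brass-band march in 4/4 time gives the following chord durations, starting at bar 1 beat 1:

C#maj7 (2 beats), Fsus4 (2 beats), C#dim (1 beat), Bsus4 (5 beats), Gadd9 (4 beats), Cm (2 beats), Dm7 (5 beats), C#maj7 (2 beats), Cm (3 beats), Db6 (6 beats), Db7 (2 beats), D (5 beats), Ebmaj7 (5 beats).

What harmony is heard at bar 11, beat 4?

Ebmaj7

Beat 4 of bar 11 is beat (11−1)×4 + 4 = 44 overall.
Running totals: C#maj7 ends at 2, Fsus4 ends at 4, C#dim ends at 5, Bsus4 ends at 10, Gadd9 ends at 14, Cm ends at 16, Dm7 ends at 21, C#maj7 ends at 23, Cm ends at 26, Db6 ends at 32, Db7 ends at 34, D ends at 39, Ebmaj7 ends at 44.
Beat 44 falls within Ebmaj7.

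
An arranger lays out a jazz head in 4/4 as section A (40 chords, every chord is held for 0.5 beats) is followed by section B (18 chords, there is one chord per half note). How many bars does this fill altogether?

A: 40 × 0.5 = 20 beats = 5 bars.
B: 18 × 2 = 36 beats = 9 bars.
Total: 5 + 9 = 14 bars.

14 bars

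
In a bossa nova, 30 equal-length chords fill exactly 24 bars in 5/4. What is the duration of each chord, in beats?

4 beats

24 bars × 5 beats/bar = 120 beats total.
120 beats ÷ 30 chords = 4 beats per chord.
(That is a whole note.)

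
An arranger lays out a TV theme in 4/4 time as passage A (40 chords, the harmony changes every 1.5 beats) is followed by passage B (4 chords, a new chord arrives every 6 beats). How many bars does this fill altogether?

A: 40 × 1.5 = 60 beats = 15 bars.
B: 4 × 6 = 24 beats = 6 bars.
Total: 15 + 6 = 21 bars.

21 bars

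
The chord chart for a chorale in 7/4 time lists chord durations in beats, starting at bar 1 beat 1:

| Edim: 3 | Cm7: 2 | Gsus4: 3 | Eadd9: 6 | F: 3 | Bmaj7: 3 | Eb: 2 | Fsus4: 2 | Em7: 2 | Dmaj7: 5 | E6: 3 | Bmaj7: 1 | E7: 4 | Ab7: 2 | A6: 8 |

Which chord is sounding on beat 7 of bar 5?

Bmaj7

Beat 7 of bar 5 is beat (5−1)×7 + 7 = 35 overall.
Running totals: Edim ends at 3, Cm7 ends at 5, Gsus4 ends at 8, Eadd9 ends at 14, F ends at 17, Bmaj7 ends at 20, Eb ends at 22, Fsus4 ends at 24, Em7 ends at 26, Dmaj7 ends at 31, E6 ends at 34, Bmaj7 ends at 35.
Beat 35 falls within Bmaj7.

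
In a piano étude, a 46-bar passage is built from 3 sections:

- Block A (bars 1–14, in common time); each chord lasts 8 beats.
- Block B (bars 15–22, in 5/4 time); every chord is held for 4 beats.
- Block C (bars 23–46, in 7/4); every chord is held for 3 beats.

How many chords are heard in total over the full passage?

73 chords

A has 56 beats and chords last 8 each, so 7 chords.
B has 40 beats and chords last 4 each, so 10 chords.
C has 168 beats and chords last 3 each, so 56 chords.
Total: 7 + 10 + 56 = 73.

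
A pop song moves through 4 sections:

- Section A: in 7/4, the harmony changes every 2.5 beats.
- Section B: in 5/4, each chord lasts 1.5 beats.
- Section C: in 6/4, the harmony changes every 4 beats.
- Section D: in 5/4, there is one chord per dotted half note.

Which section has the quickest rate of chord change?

A: 7 beats/bar ÷ 2.5 beats/chord = 2.8 chords/bar.
B: 5 beats/bar ÷ 1.5 beats/chord = 10/3 chords/bar.
C: 6 beats/bar ÷ 4 beats/chord = 1.5 chords/bar.
D: 5 beats/bar ÷ 3 beats/chord = 5/3 chords/bar.
Fastest is B at 10/3 chords/bar.

Section B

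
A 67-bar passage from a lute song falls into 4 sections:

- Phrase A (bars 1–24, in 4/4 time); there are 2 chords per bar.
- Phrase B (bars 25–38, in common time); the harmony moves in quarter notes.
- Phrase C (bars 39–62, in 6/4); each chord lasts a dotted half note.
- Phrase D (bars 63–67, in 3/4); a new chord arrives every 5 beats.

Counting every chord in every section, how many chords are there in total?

A: 24·4 = 96 beats, 96/2 = 48 chords.
B: 14·4 = 56 beats, 56/1 = 56 chords.
C: 24·6 = 144 beats, 144/3 = 48 chords.
D: 5·3 = 15 beats, 15/5 = 3 chords.
Total: 48 + 56 + 48 + 3 = 155.

155 chords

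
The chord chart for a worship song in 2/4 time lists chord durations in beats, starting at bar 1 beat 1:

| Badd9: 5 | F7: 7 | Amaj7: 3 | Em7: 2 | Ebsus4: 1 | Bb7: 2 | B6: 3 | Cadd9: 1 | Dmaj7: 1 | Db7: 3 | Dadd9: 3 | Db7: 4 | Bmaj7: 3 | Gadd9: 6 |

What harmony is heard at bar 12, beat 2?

Cadd9

Beat 2 of bar 12 is beat (12−1)×2 + 2 = 24 overall.
Running totals: Badd9 ends at 5, F7 ends at 12, Amaj7 ends at 15, Em7 ends at 17, Ebsus4 ends at 18, Bb7 ends at 20, B6 ends at 23, Cadd9 ends at 24.
Beat 24 falls within Cadd9.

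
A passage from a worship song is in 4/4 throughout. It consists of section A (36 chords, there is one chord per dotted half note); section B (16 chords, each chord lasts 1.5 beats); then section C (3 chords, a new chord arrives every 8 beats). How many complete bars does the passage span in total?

39 bars

A: 36 × 3 = 108 beats = 27 bars.
B: 16 × 1.5 = 24 beats = 6 bars.
C: 3 × 8 = 24 beats = 6 bars.
Total: 27 + 6 + 6 = 39 bars.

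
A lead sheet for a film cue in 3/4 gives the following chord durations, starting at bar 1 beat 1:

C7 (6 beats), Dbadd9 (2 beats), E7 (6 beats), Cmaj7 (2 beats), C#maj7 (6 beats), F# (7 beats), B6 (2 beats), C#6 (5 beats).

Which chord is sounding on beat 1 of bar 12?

C#6

Beat 1 of bar 12 is beat (12−1)×3 + 1 = 34 overall.
Running totals: C7 ends at 6, Dbadd9 ends at 8, E7 ends at 14, Cmaj7 ends at 16, C#maj7 ends at 22, F# ends at 29, B6 ends at 31, C#6 ends at 36.
Beat 34 falls within C#6.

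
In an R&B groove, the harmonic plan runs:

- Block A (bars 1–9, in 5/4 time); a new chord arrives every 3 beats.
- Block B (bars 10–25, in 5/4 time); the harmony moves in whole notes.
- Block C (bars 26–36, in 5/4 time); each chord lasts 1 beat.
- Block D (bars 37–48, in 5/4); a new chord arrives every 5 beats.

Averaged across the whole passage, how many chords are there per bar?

2.125 chords per bar

A: 9 × 5 = 45 beats ÷ 3 = 15 chords.
B: 16 × 5 = 80 beats ÷ 4 = 20 chords.
C: 11 × 5 = 55 beats ÷ 1 = 55 chords.
D: 12 × 5 = 60 beats ÷ 5 = 12 chords.
Overall: 102 chords over 48 bars → 102/48 = 2.125 chords per bar.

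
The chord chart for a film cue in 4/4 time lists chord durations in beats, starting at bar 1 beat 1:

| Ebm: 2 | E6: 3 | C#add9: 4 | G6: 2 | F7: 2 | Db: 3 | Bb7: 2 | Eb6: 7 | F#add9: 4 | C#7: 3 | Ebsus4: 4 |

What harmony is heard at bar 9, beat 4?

Ebsus4

Beat 4 of bar 9 is beat (9−1)×4 + 4 = 36 overall.
Running totals: Ebm ends at 2, E6 ends at 5, C#add9 ends at 9, G6 ends at 11, F7 ends at 13, Db ends at 16, Bb7 ends at 18, Eb6 ends at 25, F#add9 ends at 29, C#7 ends at 32, Ebsus4 ends at 36.
Beat 36 falls within Ebsus4.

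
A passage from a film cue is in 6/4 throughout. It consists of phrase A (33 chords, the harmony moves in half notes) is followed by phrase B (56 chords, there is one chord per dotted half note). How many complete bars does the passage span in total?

A: 33 × 2 = 66 beats = 11 bars.
B: 56 × 3 = 168 beats = 28 bars.
Total: 11 + 28 = 39 bars.

39 bars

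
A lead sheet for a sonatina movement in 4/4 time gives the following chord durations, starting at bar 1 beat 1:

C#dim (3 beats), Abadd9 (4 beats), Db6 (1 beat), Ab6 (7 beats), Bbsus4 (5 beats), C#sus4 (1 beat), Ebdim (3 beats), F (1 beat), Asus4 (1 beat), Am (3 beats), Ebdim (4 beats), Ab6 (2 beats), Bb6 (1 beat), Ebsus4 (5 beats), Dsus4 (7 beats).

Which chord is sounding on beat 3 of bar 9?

Ab6

Beat 3 of bar 9 is beat (9−1)×4 + 3 = 35 overall.
Running totals: C#dim ends at 3, Abadd9 ends at 7, Db6 ends at 8, Ab6 ends at 15, Bbsus4 ends at 20, C#sus4 ends at 21, Ebdim ends at 24, F ends at 25, Asus4 ends at 26, Am ends at 29, Ebdim ends at 33, Ab6 ends at 35.
Beat 35 falls within Ab6.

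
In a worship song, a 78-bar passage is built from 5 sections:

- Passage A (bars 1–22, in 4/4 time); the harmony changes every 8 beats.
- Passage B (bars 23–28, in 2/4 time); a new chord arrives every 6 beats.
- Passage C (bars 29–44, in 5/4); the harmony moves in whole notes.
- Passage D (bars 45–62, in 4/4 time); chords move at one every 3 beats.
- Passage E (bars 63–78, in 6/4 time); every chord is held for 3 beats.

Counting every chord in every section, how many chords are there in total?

89 chords

A: 22·4 = 88 beats, 88/8 = 11 chords.
B: 6·2 = 12 beats, 12/6 = 2 chords.
C: 16·5 = 80 beats, 80/4 = 20 chords.
D: 18·4 = 72 beats, 72/3 = 24 chords.
E: 16·6 = 96 beats, 96/3 = 32 chords.
Total: 11 + 2 + 20 + 24 + 32 = 89.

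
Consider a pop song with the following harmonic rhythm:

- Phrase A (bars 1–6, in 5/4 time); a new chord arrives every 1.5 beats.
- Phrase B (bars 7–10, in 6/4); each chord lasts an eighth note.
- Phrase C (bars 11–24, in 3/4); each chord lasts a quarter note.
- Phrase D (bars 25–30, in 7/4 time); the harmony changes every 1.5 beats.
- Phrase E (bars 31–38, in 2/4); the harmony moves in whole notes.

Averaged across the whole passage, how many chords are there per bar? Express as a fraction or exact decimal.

71/19 chords per bar

A: 6 × 5 = 30 beats ÷ 1.5 = 20 chords.
B: 4 × 6 = 24 beats ÷ 0.5 = 48 chords.
C: 14 × 3 = 42 beats ÷ 1 = 42 chords.
D: 6 × 7 = 42 beats ÷ 1.5 = 28 chords.
E: 8 × 2 = 16 beats ÷ 4 = 4 chords.
Overall: 142 chords over 38 bars → 142/38 = 71/19 chords per bar.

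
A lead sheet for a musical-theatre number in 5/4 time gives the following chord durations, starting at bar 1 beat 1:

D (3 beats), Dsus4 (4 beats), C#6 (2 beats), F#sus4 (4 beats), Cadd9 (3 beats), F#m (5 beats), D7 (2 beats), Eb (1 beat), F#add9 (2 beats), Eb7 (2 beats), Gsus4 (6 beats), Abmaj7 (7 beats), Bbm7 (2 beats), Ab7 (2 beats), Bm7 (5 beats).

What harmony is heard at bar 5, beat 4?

Beat 4 of bar 5 is beat (5−1)×5 + 4 = 24 overall.
Running totals: D ends at 3, Dsus4 ends at 7, C#6 ends at 9, F#sus4 ends at 13, Cadd9 ends at 16, F#m ends at 21, D7 ends at 23, Eb ends at 24.
Beat 24 falls within Eb.

Eb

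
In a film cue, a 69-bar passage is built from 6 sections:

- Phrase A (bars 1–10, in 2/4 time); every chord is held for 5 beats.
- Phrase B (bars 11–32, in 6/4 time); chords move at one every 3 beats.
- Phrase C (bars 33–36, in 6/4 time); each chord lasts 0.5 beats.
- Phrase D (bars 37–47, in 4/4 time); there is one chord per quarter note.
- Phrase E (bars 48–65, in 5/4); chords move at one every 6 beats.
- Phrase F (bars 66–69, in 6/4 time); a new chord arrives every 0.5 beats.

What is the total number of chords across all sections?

203 chords

A has 20 beats and chords last 5 each, so 4 chords.
B has 132 beats and chords last 3 each, so 44 chords.
C has 24 beats and chords last 0.5 each, so 48 chords.
D has 44 beats and chords last 1 each, so 44 chords.
E has 90 beats and chords last 6 each, so 15 chords.
F has 24 beats and chords last 0.5 each, so 48 chords.
Total: 4 + 44 + 48 + 44 + 15 + 48 = 203.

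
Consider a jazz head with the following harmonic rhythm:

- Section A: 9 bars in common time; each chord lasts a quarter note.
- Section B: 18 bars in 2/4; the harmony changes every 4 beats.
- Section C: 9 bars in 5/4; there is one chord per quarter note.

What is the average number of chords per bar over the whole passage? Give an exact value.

A: 9 bars of 4 beats is 36 beats; at 1 beat each that's 36 chords.
B: 18 bars of 2 beats is 36 beats; at 4 beats each that's 9 chords.
C: 9 bars of 5 beats is 45 beats; at 1 beat each that's 45 chords.
Overall: 90 chords over 36 bars → 90/36 = 2.5 chords per bar.

2.5 chords per bar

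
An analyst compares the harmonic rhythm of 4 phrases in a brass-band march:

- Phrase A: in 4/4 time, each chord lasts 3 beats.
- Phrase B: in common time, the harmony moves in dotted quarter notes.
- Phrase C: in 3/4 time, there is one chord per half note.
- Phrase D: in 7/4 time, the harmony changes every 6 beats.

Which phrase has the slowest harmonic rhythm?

A: each chord is 3 beats in 4/4, so 4/3 per bar.
B: each chord is 1.5 beats in 4/4, so 8/3 per bar.
C: each chord is 2 beats in 3/4, so 1.5 per bar.
D: each chord is 6 beats in 7/4, so 7/6 per bar.
Slowest is D at 7/6 chords/bar.

Phrase D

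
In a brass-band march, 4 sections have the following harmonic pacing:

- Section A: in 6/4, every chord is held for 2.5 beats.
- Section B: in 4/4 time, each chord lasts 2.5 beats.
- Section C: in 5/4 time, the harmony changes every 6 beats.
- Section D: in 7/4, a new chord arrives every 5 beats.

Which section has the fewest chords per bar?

A: 6/2.5 = 2.4 chords/bar.
B: 4/2.5 = 1.6 chords/bar.
C: 5/6 = 5/6 chords/bar.
D: 7/5 = 1.4 chords/bar.
Slowest is C at 5/6 chords/bar.

Section C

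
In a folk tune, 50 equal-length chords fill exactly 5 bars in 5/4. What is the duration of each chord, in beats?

5 bars × 5 beats/bar = 25 beats total.
25 beats ÷ 50 chords = 0.5 beats per chord.
(That is an eighth note.)

0.5 beats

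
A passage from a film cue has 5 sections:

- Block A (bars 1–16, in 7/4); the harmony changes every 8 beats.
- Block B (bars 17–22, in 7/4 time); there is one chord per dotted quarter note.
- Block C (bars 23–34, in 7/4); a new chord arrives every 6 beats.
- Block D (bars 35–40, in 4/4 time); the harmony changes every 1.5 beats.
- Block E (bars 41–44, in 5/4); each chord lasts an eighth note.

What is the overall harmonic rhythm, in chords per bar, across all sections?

A: 16 bars of 7 beats is 112 beats; at 8 beats each that's 14 chords.
B: 6 bars of 7 beats is 42 beats; at 1.5 beats each that's 28 chords.
C: 12 bars of 7 beats is 84 beats; at 6 beats each that's 14 chords.
D: 6 bars of 4 beats is 24 beats; at 1.5 beats each that's 16 chords.
E: 4 bars of 5 beats is 20 beats; at 0.5 beats each that's 40 chords.
Overall: 112 chords over 44 bars → 112/44 = 28/11 chords per bar.

28/11 chords per bar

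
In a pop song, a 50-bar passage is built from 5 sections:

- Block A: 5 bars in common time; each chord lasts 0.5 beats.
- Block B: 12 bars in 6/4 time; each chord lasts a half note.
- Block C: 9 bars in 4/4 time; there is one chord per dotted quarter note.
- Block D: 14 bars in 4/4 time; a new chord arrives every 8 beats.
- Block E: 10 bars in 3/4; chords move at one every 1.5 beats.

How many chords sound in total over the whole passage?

127 chords

A: 5 bars × 4 beats = 20 beats; 0.5 beats/chord → 40 chords.
B: 12 bars × 6 beats = 72 beats; 2 beats/chord → 36 chords.
C: 9 bars × 4 beats = 36 beats; 1.5 beats/chord → 24 chords.
D: 14 bars × 4 beats = 56 beats; 8 beats/chord → 7 chords.
E: 10 bars × 3 beats = 30 beats; 1.5 beats/chord → 20 chords.
Total: 40 + 36 + 24 + 7 + 20 = 127.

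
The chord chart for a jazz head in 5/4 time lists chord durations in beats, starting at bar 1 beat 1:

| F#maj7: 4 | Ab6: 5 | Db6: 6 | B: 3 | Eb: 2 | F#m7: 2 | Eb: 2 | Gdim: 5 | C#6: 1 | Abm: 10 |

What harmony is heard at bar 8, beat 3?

Beat 3 of bar 8 is beat (8−1)×5 + 3 = 38 overall.
Running totals: F#maj7 ends at 4, Ab6 ends at 9, Db6 ends at 15, B ends at 18, Eb ends at 20, F#m7 ends at 22, Eb ends at 24, Gdim ends at 29, C#6 ends at 30, Abm ends at 40.
Beat 38 falls within Abm.

Abm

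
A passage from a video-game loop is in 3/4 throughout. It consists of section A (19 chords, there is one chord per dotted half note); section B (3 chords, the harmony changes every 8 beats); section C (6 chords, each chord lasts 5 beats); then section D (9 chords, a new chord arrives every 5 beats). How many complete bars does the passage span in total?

A: 19 × 3 = 57 beats = 19 bars.
B: 3 × 8 = 24 beats = 8 bars.
C: 6 × 5 = 30 beats = 10 bars.
D: 9 × 5 = 45 beats = 15 bars.
Total: 19 + 8 + 10 + 15 = 52 bars.

52 bars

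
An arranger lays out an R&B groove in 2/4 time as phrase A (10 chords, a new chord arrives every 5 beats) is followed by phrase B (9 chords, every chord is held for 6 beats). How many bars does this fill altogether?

A: 10 × 5 = 50 beats = 25 bars.
B: 9 × 6 = 54 beats = 27 bars.
Total: 25 + 27 = 52 bars.

52 bars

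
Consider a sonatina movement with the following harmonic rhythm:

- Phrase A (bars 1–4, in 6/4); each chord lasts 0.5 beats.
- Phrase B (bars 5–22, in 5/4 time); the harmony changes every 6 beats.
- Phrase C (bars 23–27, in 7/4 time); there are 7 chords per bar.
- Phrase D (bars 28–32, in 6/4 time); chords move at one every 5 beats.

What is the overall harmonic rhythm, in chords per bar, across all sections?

3.25 chords per bar

A: 4 bars of 6 beats is 24 beats; at 0.5 beats each that's 48 chords.
B: 18 bars of 5 beats is 90 beats; at 6 beats each that's 15 chords.
C: 5 bars of 7 beats is 35 beats; at 1 beat each that's 35 chords.
D: 5 bars of 6 beats is 30 beats; at 5 beats each that's 6 chords.
Overall: 104 chords over 32 bars → 104/32 = 3.25 chords per bar.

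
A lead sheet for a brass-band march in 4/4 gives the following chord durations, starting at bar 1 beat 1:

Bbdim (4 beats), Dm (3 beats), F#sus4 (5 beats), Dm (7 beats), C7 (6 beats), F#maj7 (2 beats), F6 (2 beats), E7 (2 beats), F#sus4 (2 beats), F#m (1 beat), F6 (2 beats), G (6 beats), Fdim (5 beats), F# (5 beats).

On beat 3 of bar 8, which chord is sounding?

Beat 3 of bar 8 is beat (8−1)×4 + 3 = 31 overall.
Running totals: Bbdim ends at 4, Dm ends at 7, F#sus4 ends at 12, Dm ends at 19, C7 ends at 25, F#maj7 ends at 27, F6 ends at 29, E7 ends at 31.
Beat 31 falls within E7.

E7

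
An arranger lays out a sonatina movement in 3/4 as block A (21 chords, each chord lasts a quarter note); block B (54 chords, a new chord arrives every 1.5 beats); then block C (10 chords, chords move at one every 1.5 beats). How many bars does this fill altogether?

A: 21 × 1 = 21 beats = 7 bars.
B: 54 × 1.5 = 81 beats = 27 bars.
C: 10 × 1.5 = 15 beats = 5 bars.
Total: 7 + 27 + 5 = 39 bars.

39 bars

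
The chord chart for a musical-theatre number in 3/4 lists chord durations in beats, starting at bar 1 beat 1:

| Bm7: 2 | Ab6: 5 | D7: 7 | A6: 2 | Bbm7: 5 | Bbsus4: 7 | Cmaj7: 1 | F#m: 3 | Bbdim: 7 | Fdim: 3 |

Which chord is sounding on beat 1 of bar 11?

F#m

Beat 1 of bar 11 is beat (11−1)×3 + 1 = 31 overall.
Running totals: Bm7 ends at 2, Ab6 ends at 7, D7 ends at 14, A6 ends at 16, Bbm7 ends at 21, Bbsus4 ends at 28, Cmaj7 ends at 29, F#m ends at 32.
Beat 31 falls within F#m.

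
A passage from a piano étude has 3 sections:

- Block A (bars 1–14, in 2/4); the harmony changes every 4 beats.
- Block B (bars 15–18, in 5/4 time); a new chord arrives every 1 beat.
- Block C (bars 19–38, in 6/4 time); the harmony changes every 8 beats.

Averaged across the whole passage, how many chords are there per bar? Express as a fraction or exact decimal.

A: 14 bars of 2 beats is 28 beats; at 4 beats each that's 7 chords.
B: 4 bars of 5 beats is 20 beats; at 1 beat each that's 20 chords.
C: 20 bars of 6 beats is 120 beats; at 8 beats each that's 15 chords.
Overall: 42 chords over 38 bars → 42/38 = 21/19 chords per bar.

21/19 chords per bar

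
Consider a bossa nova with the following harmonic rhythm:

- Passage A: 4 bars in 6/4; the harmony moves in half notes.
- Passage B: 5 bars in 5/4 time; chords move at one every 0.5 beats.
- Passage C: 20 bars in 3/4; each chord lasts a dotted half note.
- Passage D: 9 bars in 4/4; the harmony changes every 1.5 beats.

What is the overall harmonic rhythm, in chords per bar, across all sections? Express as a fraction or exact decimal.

53/19 chords per bar

A: 4 bars of 6 beats is 24 beats; at 2 beats each that's 12 chords.
B: 5 bars of 5 beats is 25 beats; at 0.5 beats each that's 50 chords.
C: 20 bars of 3 beats is 60 beats; at 3 beats each that's 20 chords.
D: 9 bars of 4 beats is 36 beats; at 1.5 beats each that's 24 chords.
Overall: 106 chords over 38 bars → 106/38 = 53/19 chords per bar.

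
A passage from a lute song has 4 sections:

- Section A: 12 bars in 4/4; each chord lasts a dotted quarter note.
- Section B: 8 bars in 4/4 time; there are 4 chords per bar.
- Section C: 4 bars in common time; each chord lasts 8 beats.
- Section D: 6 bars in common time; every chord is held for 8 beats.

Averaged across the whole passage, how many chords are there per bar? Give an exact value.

A: 12 × 4 = 48 beats ÷ 1.5 = 32 chords.
B: 8 × 4 = 32 beats ÷ 1 = 32 chords.
C: 4 × 4 = 16 beats ÷ 8 = 2 chords.
D: 6 × 4 = 24 beats ÷ 8 = 3 chords.
Overall: 69 chords over 30 bars → 69/30 = 2.3 chords per bar.

2.3 chords per bar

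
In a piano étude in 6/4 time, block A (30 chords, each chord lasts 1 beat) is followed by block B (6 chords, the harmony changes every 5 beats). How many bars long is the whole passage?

10 bars

A: 30 × 1 = 30 beats = 5 bars.
B: 6 × 5 = 30 beats = 5 bars.
Total: 5 + 5 = 10 bars.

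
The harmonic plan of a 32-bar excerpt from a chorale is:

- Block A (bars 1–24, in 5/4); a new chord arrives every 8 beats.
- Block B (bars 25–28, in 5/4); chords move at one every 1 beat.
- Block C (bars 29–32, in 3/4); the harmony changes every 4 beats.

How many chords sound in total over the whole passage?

38 chords

A: 24 bars × 5 beats = 120 beats; 8 beats/chord → 15 chords.
B: 4 bars × 5 beats = 20 beats; 1 beat/chord → 20 chords.
C: 4 bars × 3 beats = 12 beats; 4 beats/chord → 3 chords.
Total: 15 + 20 + 3 = 38.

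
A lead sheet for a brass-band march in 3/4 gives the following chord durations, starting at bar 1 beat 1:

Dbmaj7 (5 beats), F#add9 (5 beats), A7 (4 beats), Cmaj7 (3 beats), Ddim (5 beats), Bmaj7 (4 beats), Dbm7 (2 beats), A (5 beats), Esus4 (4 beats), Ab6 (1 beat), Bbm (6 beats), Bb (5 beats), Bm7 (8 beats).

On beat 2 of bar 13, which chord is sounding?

Ab6

Beat 2 of bar 13 is beat (13−1)×3 + 2 = 38 overall.
Running totals: Dbmaj7 ends at 5, F#add9 ends at 10, A7 ends at 14, Cmaj7 ends at 17, Ddim ends at 22, Bmaj7 ends at 26, Dbm7 ends at 28, A ends at 33, Esus4 ends at 37, Ab6 ends at 38.
Beat 38 falls within Ab6.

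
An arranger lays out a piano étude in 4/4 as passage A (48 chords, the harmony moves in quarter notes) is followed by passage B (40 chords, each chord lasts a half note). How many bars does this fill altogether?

A: 48 × 1 = 48 beats = 12 bars.
B: 40 × 2 = 80 beats = 20 bars.
Total: 12 + 20 = 32 bars.

32 bars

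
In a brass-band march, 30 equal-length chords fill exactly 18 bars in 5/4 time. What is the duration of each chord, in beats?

3 beats

18 bars × 5 beats/bar = 90 beats total.
90 beats ÷ 30 chords = 3 beats per chord.
(That is a dotted half note.)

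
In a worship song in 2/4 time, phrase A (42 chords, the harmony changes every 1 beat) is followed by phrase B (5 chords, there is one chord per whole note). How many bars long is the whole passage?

A: 42 × 1 = 42 beats = 21 bars.
B: 5 × 4 = 20 beats = 10 bars.
Total: 21 + 10 = 31 bars.

31 bars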